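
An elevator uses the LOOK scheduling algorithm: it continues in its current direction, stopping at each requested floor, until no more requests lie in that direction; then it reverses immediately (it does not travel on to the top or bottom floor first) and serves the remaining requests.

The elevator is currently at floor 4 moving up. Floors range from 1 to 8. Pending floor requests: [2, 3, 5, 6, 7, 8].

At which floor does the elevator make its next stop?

Current floor: 4, direction: up
Requests above: [5, 6, 7, 8]
Requests below: [2, 3]
Moving up and requests lie above → nearest above is min([5, 6, 7, 8]) = 5

Answer: 5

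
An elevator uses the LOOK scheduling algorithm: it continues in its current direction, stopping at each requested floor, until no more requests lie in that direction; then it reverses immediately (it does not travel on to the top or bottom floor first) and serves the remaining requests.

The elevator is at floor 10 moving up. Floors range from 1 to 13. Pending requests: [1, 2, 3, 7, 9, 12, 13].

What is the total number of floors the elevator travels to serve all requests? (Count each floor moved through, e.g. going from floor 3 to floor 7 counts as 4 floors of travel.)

Answer: 15

Derivation:
Start at floor 10 moving up, LOOK stop order: [12, 13, 9, 7, 3, 2, 1]
  10 → 12: |12-10| = 2, total = 2
  12 → 13: |13-12| = 1, total = 3
  13 → 9: |9-13| = 4, total = 7
  9 → 7: |7-9| = 2, total = 9
  7 → 3: |3-7| = 4, total = 13
  3 → 2: |2-3| = 1, total = 14
  2 → 1: |1-2| = 1, total = 15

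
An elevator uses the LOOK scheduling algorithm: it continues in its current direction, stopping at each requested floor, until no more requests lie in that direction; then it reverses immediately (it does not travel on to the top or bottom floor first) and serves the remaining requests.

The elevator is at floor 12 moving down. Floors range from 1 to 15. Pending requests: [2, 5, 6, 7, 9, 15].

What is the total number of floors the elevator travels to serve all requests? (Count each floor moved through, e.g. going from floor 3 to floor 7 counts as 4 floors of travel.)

Start at floor 12 moving down, LOOK stop order: [9, 7, 6, 5, 2, 15]
  12 → 9: |9-12| = 3, total = 3
  9 → 7: |7-9| = 2, total = 5
  7 → 6: |6-7| = 1, total = 6
  6 → 5: |5-6| = 1, total = 7
  5 → 2: |2-5| = 3, total = 10
  2 → 15: |15-2| = 13, total = 23

Answer: 23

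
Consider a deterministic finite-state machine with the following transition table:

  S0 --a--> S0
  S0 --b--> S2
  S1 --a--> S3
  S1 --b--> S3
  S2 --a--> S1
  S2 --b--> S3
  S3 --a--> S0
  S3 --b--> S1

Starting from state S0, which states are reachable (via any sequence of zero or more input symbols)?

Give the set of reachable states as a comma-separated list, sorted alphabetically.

Answer: S0, S1, S2, S3

Derivation:
BFS from S0:
  visit S0: S0--a-->S0 (seen), S0--b-->S2 (new)
  visit S2: S2--a-->S1 (new), S2--b-->S3 (new)
  visit S1: S1--a-->S3 (seen), S1--b-->S3 (seen)
  visit S3: S3--a-->S0 (seen), S3--b-->S1 (seen)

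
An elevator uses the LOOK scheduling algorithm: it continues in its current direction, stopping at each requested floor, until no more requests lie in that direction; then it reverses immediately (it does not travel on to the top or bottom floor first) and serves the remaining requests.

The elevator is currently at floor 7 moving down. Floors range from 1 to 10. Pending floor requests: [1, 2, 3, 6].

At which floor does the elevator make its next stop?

Answer: 6

Derivation:
Current floor: 7, direction: down
Requests above: []
Requests below: [1, 2, 3, 6]
Moving down and requests lie below → nearest below is max([1, 2, 3, 6]) = 6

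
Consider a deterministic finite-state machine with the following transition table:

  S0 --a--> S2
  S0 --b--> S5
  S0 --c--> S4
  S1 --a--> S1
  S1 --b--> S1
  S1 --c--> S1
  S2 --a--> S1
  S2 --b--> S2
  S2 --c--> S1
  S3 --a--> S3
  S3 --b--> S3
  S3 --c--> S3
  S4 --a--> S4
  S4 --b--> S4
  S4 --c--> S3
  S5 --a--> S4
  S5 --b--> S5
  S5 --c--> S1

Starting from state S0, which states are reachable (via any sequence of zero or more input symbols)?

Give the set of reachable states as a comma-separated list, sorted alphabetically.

Answer: S0, S1, S2, S3, S4, S5

Derivation:
BFS from S0:
  visit S0: S0--a-->S2 (new), S0--b-->S5 (new), S0--c-->S4 (new)
  visit S2: S2--a-->S1 (new), S2--b-->S2 (seen), S2--c-->S1 (seen)
  visit S5: S5--a-->S4 (seen), S5--b-->S5 (seen), S5--c-->S1 (seen)
  visit S4: S4--a-->S4 (seen), S4--b-->S4 (seen), S4--c-->S3 (new)
  visit S1: S1--a-->S1 (seen), S1--b-->S1 (seen), S1--c-->S1 (seen)
  visit S3: S3--a-->S3 (seen), S3--b-->S3 (seen), S3--c-->S3 (seen)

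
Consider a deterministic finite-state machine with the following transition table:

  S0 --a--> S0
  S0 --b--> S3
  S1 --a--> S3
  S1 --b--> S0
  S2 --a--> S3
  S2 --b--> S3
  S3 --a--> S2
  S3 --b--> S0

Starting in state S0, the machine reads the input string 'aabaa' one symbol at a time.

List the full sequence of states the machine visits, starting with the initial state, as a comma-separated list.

Answer: S0, S0, S0, S3, S2, S3

Derivation:
Start: S0
  read 'a': S0 --a--> S0
  read 'a': S0 --a--> S0
  read 'b': S0 --b--> S3
  read 'a': S3 --a--> S2
  read 'a': S2 --a--> S3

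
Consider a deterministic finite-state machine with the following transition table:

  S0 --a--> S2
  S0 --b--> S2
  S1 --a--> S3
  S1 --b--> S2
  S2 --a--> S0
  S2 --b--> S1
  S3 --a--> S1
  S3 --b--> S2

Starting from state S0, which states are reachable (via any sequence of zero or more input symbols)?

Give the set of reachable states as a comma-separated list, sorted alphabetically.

BFS from S0:
  visit S0: S0--a-->S2 (new), S0--b-->S2 (seen)
  visit S2: S2--a-->S0 (seen), S2--b-->S1 (new)
  visit S1: S1--a-->S3 (new), S1--b-->S2 (seen)
  visit S3: S3--a-->S1 (seen), S3--b-->S2 (seen)

Answer: S0, S1, S2, S3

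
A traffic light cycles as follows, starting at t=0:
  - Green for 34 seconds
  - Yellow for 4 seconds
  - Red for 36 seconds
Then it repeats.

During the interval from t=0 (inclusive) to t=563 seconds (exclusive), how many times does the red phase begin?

Cycle = 34+4+36 = 74s
red phase starts at t = k*74 + 38 for k=0,1,2,...
Need k*74+38 < 563 → k < 7.095
k ∈ {0, ..., 7} → 8 starts

Answer: 8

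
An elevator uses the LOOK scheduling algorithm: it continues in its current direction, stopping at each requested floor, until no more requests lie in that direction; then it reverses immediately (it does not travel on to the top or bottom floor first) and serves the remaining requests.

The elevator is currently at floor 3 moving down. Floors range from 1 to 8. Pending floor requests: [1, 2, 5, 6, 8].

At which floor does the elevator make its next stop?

Answer: 2

Derivation:
Current floor: 3, direction: down
Requests above: [5, 6, 8]
Requests below: [1, 2]
Moving down and requests lie below → nearest below is max([1, 2]) = 2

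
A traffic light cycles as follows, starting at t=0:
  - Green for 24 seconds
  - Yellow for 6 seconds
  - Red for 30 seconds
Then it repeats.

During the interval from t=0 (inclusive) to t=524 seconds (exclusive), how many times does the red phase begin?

Answer: 9

Derivation:
Cycle = 24+6+30 = 60s
red phase starts at t = k*60 + 30 for k=0,1,2,...
Need k*60+30 < 524 → k < 8.233
k ∈ {0, ..., 8} → 9 starts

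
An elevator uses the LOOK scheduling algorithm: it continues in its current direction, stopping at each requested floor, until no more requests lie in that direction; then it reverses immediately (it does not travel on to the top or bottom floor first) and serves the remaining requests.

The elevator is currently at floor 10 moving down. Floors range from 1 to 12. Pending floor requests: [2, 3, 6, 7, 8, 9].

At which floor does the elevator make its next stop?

Current floor: 10, direction: down
Requests above: []
Requests below: [2, 3, 6, 7, 8, 9]
Moving down and requests lie below → nearest below is max([2, 3, 6, 7, 8, 9]) = 9

Answer: 9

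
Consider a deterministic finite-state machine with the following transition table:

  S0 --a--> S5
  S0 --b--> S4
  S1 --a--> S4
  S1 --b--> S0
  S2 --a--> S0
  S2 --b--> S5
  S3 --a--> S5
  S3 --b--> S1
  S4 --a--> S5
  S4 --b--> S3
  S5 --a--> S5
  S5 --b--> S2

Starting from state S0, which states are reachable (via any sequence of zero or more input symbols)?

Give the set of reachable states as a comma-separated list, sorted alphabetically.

BFS from S0:
  visit S0: S0--a-->S5 (new), S0--b-->S4 (new)
  visit S5: S5--a-->S5 (seen), S5--b-->S2 (new)
  visit S4: S4--a-->S5 (seen), S4--b-->S3 (new)
  visit S2: S2--a-->S0 (seen), S2--b-->S5 (seen)
  visit S3: S3--a-->S5 (seen), S3--b-->S1 (new)
  visit S1: S1--a-->S4 (seen), S1--b-->S0 (seen)

Answer: S0, S1, S2, S3, S4, S5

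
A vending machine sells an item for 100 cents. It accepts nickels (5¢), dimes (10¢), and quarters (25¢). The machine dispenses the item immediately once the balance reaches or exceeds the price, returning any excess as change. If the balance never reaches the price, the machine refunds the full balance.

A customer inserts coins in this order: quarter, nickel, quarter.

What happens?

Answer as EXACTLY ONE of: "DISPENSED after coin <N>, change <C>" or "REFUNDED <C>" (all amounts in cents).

Price: 100¢
Coin 1 (quarter, 25¢): balance = 25¢
Coin 2 (nickel, 5¢): balance = 30¢
Coin 3 (quarter, 25¢): balance = 55¢
All coins inserted, balance 55¢ < price 100¢ → REFUND 55¢

Answer: REFUNDED 55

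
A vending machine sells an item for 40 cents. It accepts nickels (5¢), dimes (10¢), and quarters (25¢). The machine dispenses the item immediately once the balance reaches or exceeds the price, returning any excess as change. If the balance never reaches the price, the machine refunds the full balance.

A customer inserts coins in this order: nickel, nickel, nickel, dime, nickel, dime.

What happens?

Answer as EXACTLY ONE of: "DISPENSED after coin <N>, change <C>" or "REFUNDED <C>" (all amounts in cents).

Answer: DISPENSED after coin 6, change 0

Derivation:
Price: 40¢
Coin 1 (nickel, 5¢): balance = 5¢
Coin 2 (nickel, 5¢): balance = 10¢
Coin 3 (nickel, 5¢): balance = 15¢
Coin 4 (dime, 10¢): balance = 25¢
Coin 5 (nickel, 5¢): balance = 30¢
Coin 6 (dime, 10¢): balance = 40¢
  → balance >= price → DISPENSE, change = 40 - 40 = 0¢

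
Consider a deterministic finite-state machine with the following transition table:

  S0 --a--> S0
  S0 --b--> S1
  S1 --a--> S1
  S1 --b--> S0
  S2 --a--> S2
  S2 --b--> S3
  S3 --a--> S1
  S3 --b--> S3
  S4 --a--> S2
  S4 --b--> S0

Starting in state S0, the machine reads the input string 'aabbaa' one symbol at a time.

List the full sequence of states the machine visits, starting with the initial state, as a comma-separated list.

Start: S0
  read 'a': S0 --a--> S0
  read 'a': S0 --a--> S0
  read 'b': S0 --b--> S1
  read 'b': S1 --b--> S0
  read 'a': S0 --a--> S0
  read 'a': S0 --a--> S0

Answer: S0, S0, S0, S1, S0, S0, S0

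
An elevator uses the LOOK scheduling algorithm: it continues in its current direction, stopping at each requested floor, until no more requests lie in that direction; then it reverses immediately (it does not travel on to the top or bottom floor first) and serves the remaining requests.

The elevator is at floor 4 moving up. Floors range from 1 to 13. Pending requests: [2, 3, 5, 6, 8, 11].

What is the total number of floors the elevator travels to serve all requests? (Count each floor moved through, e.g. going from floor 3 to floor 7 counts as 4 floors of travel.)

Start at floor 4 moving up, LOOK stop order: [5, 6, 8, 11, 3, 2]
  4 → 5: |5-4| = 1, total = 1
  5 → 6: |6-5| = 1, total = 2
  6 → 8: |8-6| = 2, total = 4
  8 → 11: |11-8| = 3, total = 7
  11 → 3: |3-11| = 8, total = 15
  3 → 2: |2-3| = 1, total = 16

Answer: 16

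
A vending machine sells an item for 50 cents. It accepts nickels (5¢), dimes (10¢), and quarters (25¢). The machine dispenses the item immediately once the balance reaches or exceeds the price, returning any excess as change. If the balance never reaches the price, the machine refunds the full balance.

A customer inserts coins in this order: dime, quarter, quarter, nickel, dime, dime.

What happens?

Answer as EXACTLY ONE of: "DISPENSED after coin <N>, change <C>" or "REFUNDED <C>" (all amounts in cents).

Price: 50¢
Coin 1 (dime, 10¢): balance = 10¢
Coin 2 (quarter, 25¢): balance = 35¢
Coin 3 (quarter, 25¢): balance = 60¢
  → balance >= price → DISPENSE, change = 60 - 50 = 10¢

Answer: DISPENSED after coin 3, change 10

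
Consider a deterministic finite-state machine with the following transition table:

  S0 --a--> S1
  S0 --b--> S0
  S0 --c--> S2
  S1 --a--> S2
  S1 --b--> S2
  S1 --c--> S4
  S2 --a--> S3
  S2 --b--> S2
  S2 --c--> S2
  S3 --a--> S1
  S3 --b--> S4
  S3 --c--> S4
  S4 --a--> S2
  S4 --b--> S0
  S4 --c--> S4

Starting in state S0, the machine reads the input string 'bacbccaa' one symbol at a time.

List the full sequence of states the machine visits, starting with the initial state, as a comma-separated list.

Answer: S0, S0, S1, S4, S0, S2, S2, S3, S1

Derivation:
Start: S0
  read 'b': S0 --b--> S0
  read 'a': S0 --a--> S1
  read 'c': S1 --c--> S4
  read 'b': S4 --b--> S0
  read 'c': S0 --c--> S2
  read 'c': S2 --c--> S2
  read 'a': S2 --a--> S3
  read 'a': S3 --a--> S1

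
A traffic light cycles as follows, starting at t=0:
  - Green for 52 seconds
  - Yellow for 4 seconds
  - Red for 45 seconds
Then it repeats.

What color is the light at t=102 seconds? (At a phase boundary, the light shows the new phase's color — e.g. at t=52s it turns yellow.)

Answer: green

Derivation:
Cycle length = 52 + 4 + 45 = 101s
t = 102, phase_t = 102 mod 101 = 1
1 < 52 (green end) → GREEN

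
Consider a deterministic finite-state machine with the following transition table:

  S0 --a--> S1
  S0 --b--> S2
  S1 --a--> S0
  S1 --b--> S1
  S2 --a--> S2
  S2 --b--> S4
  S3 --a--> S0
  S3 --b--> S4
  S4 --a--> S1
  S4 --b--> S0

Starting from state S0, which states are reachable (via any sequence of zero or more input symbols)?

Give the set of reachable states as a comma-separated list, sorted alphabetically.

Answer: S0, S1, S2, S4

Derivation:
BFS from S0:
  visit S0: S0--a-->S1 (new), S0--b-->S2 (new)
  visit S1: S1--a-->S0 (seen), S1--b-->S1 (seen)
  visit S2: S2--a-->S2 (seen), S2--b-->S4 (new)
  visit S4: S4--a-->S1 (seen), S4--b-->S0 (seen)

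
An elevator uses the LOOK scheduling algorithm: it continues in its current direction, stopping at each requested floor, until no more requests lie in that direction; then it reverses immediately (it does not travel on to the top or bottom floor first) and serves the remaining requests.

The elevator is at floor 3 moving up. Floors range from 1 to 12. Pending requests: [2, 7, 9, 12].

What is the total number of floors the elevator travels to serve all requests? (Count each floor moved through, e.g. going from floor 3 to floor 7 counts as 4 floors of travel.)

Answer: 19

Derivation:
Start at floor 3 moving up, LOOK stop order: [7, 9, 12, 2]
  3 → 7: |7-3| = 4, total = 4
  7 → 9: |9-7| = 2, total = 6
  9 → 12: |12-9| = 3, total = 9
  12 → 2: |2-12| = 10, total = 19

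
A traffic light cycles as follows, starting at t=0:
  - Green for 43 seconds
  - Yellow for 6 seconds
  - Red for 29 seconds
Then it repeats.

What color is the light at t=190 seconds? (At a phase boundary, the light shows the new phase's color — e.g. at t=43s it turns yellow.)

Answer: green

Derivation:
Cycle length = 43 + 6 + 29 = 78s
t = 190, phase_t = 190 mod 78 = 34
34 < 43 (green end) → GREEN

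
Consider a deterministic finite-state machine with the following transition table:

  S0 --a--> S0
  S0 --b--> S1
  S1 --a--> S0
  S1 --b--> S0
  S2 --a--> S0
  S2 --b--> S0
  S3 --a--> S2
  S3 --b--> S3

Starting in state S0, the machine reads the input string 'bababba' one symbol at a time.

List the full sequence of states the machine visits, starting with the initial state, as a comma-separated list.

Start: S0
  read 'b': S0 --b--> S1
  read 'a': S1 --a--> S0
  read 'b': S0 --b--> S1
  read 'a': S1 --a--> S0
  read 'b': S0 --b--> S1
  read 'b': S1 --b--> S0
  read 'a': S0 --a--> S0

Answer: S0, S1, S0, S1, S0, S1, S0, S0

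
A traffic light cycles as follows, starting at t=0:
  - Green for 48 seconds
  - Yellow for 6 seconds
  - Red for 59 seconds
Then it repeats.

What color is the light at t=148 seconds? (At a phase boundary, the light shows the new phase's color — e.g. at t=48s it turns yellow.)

Answer: green

Derivation:
Cycle length = 48 + 6 + 59 = 113s
t = 148, phase_t = 148 mod 113 = 35
35 < 48 (green end) → GREEN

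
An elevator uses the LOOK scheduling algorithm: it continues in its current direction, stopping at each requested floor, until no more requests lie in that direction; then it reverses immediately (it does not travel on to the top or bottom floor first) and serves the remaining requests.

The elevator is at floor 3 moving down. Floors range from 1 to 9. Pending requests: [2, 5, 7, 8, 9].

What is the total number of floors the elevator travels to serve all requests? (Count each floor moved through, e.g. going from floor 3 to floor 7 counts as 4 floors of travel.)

Answer: 8

Derivation:
Start at floor 3 moving down, LOOK stop order: [2, 5, 7, 8, 9]
  3 → 2: |2-3| = 1, total = 1
  2 → 5: |5-2| = 3, total = 4
  5 → 7: |7-5| = 2, total = 6
  7 → 8: |8-7| = 1, total = 7
  8 → 9: |9-8| = 1, total = 8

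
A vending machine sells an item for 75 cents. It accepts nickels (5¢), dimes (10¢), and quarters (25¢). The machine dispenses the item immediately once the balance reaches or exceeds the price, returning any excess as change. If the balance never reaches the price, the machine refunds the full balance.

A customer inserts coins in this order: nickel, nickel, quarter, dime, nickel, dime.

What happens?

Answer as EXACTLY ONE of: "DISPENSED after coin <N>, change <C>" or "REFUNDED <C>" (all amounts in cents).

Price: 75¢
Coin 1 (nickel, 5¢): balance = 5¢
Coin 2 (nickel, 5¢): balance = 10¢
Coin 3 (quarter, 25¢): balance = 35¢
Coin 4 (dime, 10¢): balance = 45¢
Coin 5 (nickel, 5¢): balance = 50¢
Coin 6 (dime, 10¢): balance = 60¢
All coins inserted, balance 60¢ < price 75¢ → REFUND 60¢

Answer: REFUNDED 60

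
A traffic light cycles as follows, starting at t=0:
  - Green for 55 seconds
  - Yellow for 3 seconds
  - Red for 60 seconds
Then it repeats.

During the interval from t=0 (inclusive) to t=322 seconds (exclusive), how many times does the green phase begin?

Cycle = 55+3+60 = 118s
green phase starts at t = k*118 + 0 for k=0,1,2,...
Need k*118+0 < 322 → k < 2.729
k ∈ {0, ..., 2} → 3 starts

Answer: 3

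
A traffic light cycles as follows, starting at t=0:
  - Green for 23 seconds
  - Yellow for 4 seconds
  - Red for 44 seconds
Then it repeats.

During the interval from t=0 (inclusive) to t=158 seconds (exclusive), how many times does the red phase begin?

Answer: 2

Derivation:
Cycle = 23+4+44 = 71s
red phase starts at t = k*71 + 27 for k=0,1,2,...
Need k*71+27 < 158 → k < 1.845
k ∈ {0, ..., 1} → 2 starts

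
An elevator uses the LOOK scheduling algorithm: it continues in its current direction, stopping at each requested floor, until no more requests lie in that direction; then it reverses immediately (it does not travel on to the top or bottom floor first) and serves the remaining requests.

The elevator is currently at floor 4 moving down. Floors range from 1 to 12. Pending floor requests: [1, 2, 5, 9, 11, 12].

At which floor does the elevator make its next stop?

Answer: 2

Derivation:
Current floor: 4, direction: down
Requests above: [5, 9, 11, 12]
Requests below: [1, 2]
Moving down and requests lie below → nearest below is max([1, 2]) = 2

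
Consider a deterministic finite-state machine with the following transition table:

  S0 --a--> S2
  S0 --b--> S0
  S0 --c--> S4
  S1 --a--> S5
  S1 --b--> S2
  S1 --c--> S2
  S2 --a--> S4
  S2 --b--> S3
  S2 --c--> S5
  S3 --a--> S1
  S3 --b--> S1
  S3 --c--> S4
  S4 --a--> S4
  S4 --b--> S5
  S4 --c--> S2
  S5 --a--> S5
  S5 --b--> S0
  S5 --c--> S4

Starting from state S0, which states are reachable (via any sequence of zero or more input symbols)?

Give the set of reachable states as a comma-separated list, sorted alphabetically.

Answer: S0, S1, S2, S3, S4, S5

Derivation:
BFS from S0:
  visit S0: S0--a-->S2 (new), S0--b-->S0 (seen), S0--c-->S4 (new)
  visit S2: S2--a-->S4 (seen), S2--b-->S3 (new), S2--c-->S5 (new)
  visit S4: S4--a-->S4 (seen), S4--b-->S5 (seen), S4--c-->S2 (seen)
  visit S3: S3--a-->S1 (new), S3--b-->S1 (seen), S3--c-->S4 (seen)
  visit S5: S5--a-->S5 (seen), S5--b-->S0 (seen), S5--c-->S4 (seen)
  visit S1: S1--a-->S5 (seen), S1--b-->S2 (seen), S1--c-->S2 (seen)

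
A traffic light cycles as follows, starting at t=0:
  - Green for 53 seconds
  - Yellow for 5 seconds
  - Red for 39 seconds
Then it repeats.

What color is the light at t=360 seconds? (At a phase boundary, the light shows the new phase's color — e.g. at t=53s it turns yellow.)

Cycle length = 53 + 5 + 39 = 97s
t = 360, phase_t = 360 mod 97 = 69
69 >= 58 → RED

Answer: red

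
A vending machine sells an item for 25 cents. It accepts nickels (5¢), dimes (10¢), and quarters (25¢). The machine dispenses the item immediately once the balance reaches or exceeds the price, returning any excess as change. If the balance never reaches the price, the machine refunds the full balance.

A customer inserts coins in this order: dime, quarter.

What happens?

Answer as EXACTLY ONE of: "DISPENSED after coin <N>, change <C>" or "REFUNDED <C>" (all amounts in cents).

Price: 25¢
Coin 1 (dime, 10¢): balance = 10¢
Coin 2 (quarter, 25¢): balance = 35¢
  → balance >= price → DISPENSE, change = 35 - 25 = 10¢

Answer: DISPENSED after coin 2, change 10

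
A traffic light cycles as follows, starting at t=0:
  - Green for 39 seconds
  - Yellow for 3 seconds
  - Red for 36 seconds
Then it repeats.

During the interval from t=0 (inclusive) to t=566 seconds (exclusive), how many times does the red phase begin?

Answer: 7

Derivation:
Cycle = 39+3+36 = 78s
red phase starts at t = k*78 + 42 for k=0,1,2,...
Need k*78+42 < 566 → k < 6.718
k ∈ {0, ..., 6} → 7 starts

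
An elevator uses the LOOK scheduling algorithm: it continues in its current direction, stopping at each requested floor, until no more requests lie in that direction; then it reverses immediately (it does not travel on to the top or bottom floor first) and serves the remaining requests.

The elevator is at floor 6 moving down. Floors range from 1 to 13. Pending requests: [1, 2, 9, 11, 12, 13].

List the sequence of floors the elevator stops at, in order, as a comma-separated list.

Current: 6, moving DOWN
Serve below first (descending): [2, 1]
Then reverse, serve above (ascending): [9, 11, 12, 13]

Answer: 2, 1, 9, 11, 12, 13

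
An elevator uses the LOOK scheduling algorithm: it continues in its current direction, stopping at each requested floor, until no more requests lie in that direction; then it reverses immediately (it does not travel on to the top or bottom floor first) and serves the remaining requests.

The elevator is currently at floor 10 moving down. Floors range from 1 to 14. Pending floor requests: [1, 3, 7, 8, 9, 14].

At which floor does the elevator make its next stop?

Current floor: 10, direction: down
Requests above: [14]
Requests below: [1, 3, 7, 8, 9]
Moving down and requests lie below → nearest below is max([1, 3, 7, 8, 9]) = 9

Answer: 9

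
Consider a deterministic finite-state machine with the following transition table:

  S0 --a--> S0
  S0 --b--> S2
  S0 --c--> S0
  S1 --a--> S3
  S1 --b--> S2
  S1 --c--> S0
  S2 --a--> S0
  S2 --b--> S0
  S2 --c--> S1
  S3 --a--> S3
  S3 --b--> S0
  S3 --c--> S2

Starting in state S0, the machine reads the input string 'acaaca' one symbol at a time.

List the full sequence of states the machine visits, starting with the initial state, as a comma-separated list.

Start: S0
  read 'a': S0 --a--> S0
  read 'c': S0 --c--> S0
  read 'a': S0 --a--> S0
  read 'a': S0 --a--> S0
  read 'c': S0 --c--> S0
  read 'a': S0 --a--> S0

Answer: S0, S0, S0, S0, S0, S0, S0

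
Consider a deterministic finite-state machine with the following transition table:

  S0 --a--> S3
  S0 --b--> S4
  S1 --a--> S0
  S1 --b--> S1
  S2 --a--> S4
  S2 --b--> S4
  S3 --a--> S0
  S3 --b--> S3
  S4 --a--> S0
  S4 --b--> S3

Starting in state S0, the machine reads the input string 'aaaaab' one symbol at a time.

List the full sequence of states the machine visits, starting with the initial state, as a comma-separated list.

Start: S0
  read 'a': S0 --a--> S3
  read 'a': S3 --a--> S0
  read 'a': S0 --a--> S3
  read 'a': S3 --a--> S0
  read 'a': S0 --a--> S3
  read 'b': S3 --b--> S3

Answer: S0, S3, S0, S3, S0, S3, S3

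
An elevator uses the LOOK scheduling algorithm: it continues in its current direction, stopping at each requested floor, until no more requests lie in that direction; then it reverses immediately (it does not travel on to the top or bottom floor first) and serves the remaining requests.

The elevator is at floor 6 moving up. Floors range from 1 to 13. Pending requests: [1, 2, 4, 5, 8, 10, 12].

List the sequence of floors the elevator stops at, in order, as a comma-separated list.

Current: 6, moving UP
Serve above first (ascending): [8, 10, 12]
Then reverse, serve below (descending): [5, 4, 2, 1]

Answer: 8, 10, 12, 5, 4, 2, 1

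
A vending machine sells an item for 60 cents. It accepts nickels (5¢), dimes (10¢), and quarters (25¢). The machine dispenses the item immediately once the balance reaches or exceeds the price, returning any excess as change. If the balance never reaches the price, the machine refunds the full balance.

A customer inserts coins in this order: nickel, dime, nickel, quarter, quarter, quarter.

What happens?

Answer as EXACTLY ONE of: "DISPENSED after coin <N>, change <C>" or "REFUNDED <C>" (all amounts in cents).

Price: 60¢
Coin 1 (nickel, 5¢): balance = 5¢
Coin 2 (dime, 10¢): balance = 15¢
Coin 3 (nickel, 5¢): balance = 20¢
Coin 4 (quarter, 25¢): balance = 45¢
Coin 5 (quarter, 25¢): balance = 70¢
  → balance >= price → DISPENSE, change = 70 - 60 = 10¢

Answer: DISPENSED after coin 5, change 10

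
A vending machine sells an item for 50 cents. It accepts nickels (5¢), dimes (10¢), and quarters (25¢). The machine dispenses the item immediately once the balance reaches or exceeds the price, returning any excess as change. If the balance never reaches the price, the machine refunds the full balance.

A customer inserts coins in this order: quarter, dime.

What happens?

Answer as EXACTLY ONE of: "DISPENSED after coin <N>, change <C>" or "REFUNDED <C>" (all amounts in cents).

Price: 50¢
Coin 1 (quarter, 25¢): balance = 25¢
Coin 2 (dime, 10¢): balance = 35¢
All coins inserted, balance 35¢ < price 50¢ → REFUND 35¢

Answer: REFUNDED 35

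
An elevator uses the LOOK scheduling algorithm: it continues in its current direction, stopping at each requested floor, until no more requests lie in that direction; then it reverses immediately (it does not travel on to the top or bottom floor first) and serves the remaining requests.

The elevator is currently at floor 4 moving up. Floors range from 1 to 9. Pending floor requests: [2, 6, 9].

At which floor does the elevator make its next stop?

Current floor: 4, direction: up
Requests above: [6, 9]
Requests below: [2]
Moving up and requests lie above → nearest above is min([6, 9]) = 6

Answer: 6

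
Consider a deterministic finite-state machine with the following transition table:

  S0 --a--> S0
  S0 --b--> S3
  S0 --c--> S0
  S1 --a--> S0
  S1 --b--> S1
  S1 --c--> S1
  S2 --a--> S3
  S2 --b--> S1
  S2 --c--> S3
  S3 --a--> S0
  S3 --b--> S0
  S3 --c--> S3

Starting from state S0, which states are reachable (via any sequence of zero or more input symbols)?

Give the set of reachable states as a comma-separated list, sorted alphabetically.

BFS from S0:
  visit S0: S0--a-->S0 (seen), S0--b-->S3 (new), S0--c-->S0 (seen)
  visit S3: S3--a-->S0 (seen), S3--b-->S0 (seen), S3--c-->S3 (seen)

Answer: S0, S3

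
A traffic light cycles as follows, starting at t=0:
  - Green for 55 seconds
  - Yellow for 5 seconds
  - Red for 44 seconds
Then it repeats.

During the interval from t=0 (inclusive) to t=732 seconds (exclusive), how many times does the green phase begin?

Answer: 8

Derivation:
Cycle = 55+5+44 = 104s
green phase starts at t = k*104 + 0 for k=0,1,2,...
Need k*104+0 < 732 → k < 7.038
k ∈ {0, ..., 7} → 8 starts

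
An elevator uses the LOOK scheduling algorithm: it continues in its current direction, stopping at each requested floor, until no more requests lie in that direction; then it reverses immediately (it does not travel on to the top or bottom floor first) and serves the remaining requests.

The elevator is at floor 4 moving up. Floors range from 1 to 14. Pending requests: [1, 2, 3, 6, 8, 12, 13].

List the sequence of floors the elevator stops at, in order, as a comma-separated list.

Current: 4, moving UP
Serve above first (ascending): [6, 8, 12, 13]
Then reverse, serve below (descending): [3, 2, 1]

Answer: 6, 8, 12, 13, 3, 2, 1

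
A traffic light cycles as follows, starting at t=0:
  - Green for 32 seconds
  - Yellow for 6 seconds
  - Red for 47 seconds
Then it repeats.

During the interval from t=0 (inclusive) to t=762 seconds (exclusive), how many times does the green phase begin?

Cycle = 32+6+47 = 85s
green phase starts at t = k*85 + 0 for k=0,1,2,...
Need k*85+0 < 762 → k < 8.965
k ∈ {0, ..., 8} → 9 starts

Answer: 9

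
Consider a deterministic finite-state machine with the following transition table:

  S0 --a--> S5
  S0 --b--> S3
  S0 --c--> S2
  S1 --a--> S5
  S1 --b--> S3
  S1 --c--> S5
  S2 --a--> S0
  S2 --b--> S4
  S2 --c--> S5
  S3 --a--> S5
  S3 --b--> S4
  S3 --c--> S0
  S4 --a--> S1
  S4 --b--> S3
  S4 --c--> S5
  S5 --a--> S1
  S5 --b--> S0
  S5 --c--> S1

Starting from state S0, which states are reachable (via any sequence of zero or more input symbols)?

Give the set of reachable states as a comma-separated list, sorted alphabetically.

BFS from S0:
  visit S0: S0--a-->S5 (new), S0--b-->S3 (new), S0--c-->S2 (new)
  visit S5: S5--a-->S1 (new), S5--b-->S0 (seen), S5--c-->S1 (seen)
  visit S3: S3--a-->S5 (seen), S3--b-->S4 (new), S3--c-->S0 (seen)
  visit S2: S2--a-->S0 (seen), S2--b-->S4 (seen), S2--c-->S5 (seen)
  visit S1: S1--a-->S5 (seen), S1--b-->S3 (seen), S1--c-->S5 (seen)
  visit S4: S4--a-->S1 (seen), S4--b-->S3 (seen), S4--c-->S5 (seen)

Answer: S0, S1, S2, S3, S4, S5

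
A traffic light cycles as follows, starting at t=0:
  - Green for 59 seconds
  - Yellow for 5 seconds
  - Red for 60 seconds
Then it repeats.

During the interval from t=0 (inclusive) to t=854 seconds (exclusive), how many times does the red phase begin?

Cycle = 59+5+60 = 124s
red phase starts at t = k*124 + 64 for k=0,1,2,...
Need k*124+64 < 854 → k < 6.371
k ∈ {0, ..., 6} → 7 starts

Answer: 7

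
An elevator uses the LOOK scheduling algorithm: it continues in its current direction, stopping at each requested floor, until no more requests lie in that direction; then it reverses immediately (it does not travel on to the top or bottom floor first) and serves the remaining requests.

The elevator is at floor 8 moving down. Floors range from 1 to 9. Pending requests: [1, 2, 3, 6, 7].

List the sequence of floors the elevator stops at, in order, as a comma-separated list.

Answer: 7, 6, 3, 2, 1

Derivation:
Current: 8, moving DOWN
Serve below first (descending): [7, 6, 3, 2, 1]
Then reverse, serve above (ascending): []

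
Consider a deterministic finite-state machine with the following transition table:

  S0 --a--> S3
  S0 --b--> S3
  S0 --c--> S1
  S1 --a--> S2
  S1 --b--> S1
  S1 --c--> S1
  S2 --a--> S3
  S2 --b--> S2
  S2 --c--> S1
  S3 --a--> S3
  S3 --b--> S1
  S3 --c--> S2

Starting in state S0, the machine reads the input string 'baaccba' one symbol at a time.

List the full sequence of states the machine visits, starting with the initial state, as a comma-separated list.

Answer: S0, S3, S3, S3, S2, S1, S1, S2

Derivation:
Start: S0
  read 'b': S0 --b--> S3
  read 'a': S3 --a--> S3
  read 'a': S3 --a--> S3
  read 'c': S3 --c--> S2
  read 'c': S2 --c--> S1
  read 'b': S1 --b--> S1
  read 'a': S1 --a--> S2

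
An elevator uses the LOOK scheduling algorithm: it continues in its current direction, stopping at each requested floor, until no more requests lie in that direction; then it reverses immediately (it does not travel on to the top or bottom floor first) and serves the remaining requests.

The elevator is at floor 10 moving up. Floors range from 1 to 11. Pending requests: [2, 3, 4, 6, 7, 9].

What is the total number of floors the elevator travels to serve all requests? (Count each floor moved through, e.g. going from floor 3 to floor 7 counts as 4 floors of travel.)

Answer: 8

Derivation:
Start at floor 10 moving up, LOOK stop order: [9, 7, 6, 4, 3, 2]
  10 → 9: |9-10| = 1, total = 1
  9 → 7: |7-9| = 2, total = 3
  7 → 6: |6-7| = 1, total = 4
  6 → 4: |4-6| = 2, total = 6
  4 → 3: |3-4| = 1, total = 7
  3 → 2: |2-3| = 1, total = 8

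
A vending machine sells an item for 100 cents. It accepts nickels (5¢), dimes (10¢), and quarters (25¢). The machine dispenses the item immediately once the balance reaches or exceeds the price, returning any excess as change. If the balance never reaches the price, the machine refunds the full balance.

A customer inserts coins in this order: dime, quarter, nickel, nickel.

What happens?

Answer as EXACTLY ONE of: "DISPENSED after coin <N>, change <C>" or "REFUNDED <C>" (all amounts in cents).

Answer: REFUNDED 45

Derivation:
Price: 100¢
Coin 1 (dime, 10¢): balance = 10¢
Coin 2 (quarter, 25¢): balance = 35¢
Coin 3 (nickel, 5¢): balance = 40¢
Coin 4 (nickel, 5¢): balance = 45¢
All coins inserted, balance 45¢ < price 100¢ → REFUND 45¢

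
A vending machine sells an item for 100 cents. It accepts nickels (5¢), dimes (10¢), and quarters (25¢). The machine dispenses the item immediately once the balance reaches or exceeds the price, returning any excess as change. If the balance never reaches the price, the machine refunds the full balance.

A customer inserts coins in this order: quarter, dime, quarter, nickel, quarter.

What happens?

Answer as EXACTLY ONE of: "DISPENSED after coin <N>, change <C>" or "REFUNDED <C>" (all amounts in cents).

Price: 100¢
Coin 1 (quarter, 25¢): balance = 25¢
Coin 2 (dime, 10¢): balance = 35¢
Coin 3 (quarter, 25¢): balance = 60¢
Coin 4 (nickel, 5¢): balance = 65¢
Coin 5 (quarter, 25¢): balance = 90¢
All coins inserted, balance 90¢ < price 100¢ → REFUND 90¢

Answer: REFUNDED 90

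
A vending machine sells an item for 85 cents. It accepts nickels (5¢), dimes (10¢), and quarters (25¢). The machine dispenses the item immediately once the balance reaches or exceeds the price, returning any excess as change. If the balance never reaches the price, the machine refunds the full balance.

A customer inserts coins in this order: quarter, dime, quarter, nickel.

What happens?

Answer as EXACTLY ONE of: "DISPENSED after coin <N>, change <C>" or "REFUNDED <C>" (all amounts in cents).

Price: 85¢
Coin 1 (quarter, 25¢): balance = 25¢
Coin 2 (dime, 10¢): balance = 35¢
Coin 3 (quarter, 25¢): balance = 60¢
Coin 4 (nickel, 5¢): balance = 65¢
All coins inserted, balance 65¢ < price 85¢ → REFUND 65¢

Answer: REFUNDED 65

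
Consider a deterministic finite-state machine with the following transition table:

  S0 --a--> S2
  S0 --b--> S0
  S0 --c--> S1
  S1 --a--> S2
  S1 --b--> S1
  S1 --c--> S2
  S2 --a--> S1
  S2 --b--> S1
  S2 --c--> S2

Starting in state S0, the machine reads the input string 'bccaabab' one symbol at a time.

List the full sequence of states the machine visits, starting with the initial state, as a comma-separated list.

Answer: S0, S0, S1, S2, S1, S2, S1, S2, S1

Derivation:
Start: S0
  read 'b': S0 --b--> S0
  read 'c': S0 --c--> S1
  read 'c': S1 --c--> S2
  read 'a': S2 --a--> S1
  read 'a': S1 --a--> S2
  read 'b': S2 --b--> S1
  read 'a': S1 --a--> S2
  read 'b': S2 --b--> S1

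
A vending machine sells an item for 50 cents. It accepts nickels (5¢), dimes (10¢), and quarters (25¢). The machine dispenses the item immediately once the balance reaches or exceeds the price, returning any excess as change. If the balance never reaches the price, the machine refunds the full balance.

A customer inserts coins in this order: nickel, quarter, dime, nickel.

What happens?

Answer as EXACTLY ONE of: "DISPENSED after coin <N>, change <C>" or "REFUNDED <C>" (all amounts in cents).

Price: 50¢
Coin 1 (nickel, 5¢): balance = 5¢
Coin 2 (quarter, 25¢): balance = 30¢
Coin 3 (dime, 10¢): balance = 40¢
Coin 4 (nickel, 5¢): balance = 45¢
All coins inserted, balance 45¢ < price 50¢ → REFUND 45¢

Answer: REFUNDED 45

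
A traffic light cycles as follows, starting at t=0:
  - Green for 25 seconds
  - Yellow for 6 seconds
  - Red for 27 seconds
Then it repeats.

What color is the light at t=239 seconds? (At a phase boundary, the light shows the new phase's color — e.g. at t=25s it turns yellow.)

Answer: green

Derivation:
Cycle length = 25 + 6 + 27 = 58s
t = 239, phase_t = 239 mod 58 = 7
7 < 25 (green end) → GREEN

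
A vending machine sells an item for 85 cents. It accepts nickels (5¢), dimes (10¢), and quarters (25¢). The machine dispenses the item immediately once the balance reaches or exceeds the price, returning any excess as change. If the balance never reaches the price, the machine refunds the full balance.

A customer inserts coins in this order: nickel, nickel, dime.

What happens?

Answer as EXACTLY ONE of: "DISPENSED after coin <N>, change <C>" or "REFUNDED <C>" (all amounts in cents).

Answer: REFUNDED 20

Derivation:
Price: 85¢
Coin 1 (nickel, 5¢): balance = 5¢
Coin 2 (nickel, 5¢): balance = 10¢
Coin 3 (dime, 10¢): balance = 20¢
All coins inserted, balance 20¢ < price 85¢ → REFUND 20¢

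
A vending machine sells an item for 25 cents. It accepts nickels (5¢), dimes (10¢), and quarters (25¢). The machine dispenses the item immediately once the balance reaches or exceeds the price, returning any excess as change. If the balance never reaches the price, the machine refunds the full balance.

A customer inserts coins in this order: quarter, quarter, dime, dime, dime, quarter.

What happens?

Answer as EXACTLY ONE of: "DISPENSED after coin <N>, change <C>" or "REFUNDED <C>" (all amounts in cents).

Price: 25¢
Coin 1 (quarter, 25¢): balance = 25¢
  → balance >= price → DISPENSE, change = 25 - 25 = 0¢

Answer: DISPENSED after coin 1, change 0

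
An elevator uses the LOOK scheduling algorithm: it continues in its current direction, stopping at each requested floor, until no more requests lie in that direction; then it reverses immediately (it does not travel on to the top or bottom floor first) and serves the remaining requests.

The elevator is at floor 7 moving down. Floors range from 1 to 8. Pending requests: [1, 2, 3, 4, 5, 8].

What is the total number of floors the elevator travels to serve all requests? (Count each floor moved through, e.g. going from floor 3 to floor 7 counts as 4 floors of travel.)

Answer: 13

Derivation:
Start at floor 7 moving down, LOOK stop order: [5, 4, 3, 2, 1, 8]
  7 → 5: |5-7| = 2, total = 2
  5 → 4: |4-5| = 1, total = 3
  4 → 3: |3-4| = 1, total = 4
  3 → 2: |2-3| = 1, total = 5
  2 → 1: |1-2| = 1, total = 6
  1 → 8: |8-1| = 7, total = 13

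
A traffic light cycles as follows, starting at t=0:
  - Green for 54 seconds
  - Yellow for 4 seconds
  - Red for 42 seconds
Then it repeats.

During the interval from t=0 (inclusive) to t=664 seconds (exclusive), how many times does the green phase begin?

Cycle = 54+4+42 = 100s
green phase starts at t = k*100 + 0 for k=0,1,2,...
Need k*100+0 < 664 → k < 6.640
k ∈ {0, ..., 6} → 7 starts

Answer: 7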